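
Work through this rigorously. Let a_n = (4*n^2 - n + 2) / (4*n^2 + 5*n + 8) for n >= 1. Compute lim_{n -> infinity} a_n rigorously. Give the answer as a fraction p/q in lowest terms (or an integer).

Divide numerator and denominator by n^2, the highest power:
numerator / n^2 = 4 - 1/n + 2/n^2
denominator / n^2 = 4 + 5/n + 8/n^2
As n -> infinity, all terms of the form c/n^k (k >= 1) tend to 0.
So numerator / n^2 -> 4 and denominator / n^2 -> 4.
Therefore lim a_n = 1.

1


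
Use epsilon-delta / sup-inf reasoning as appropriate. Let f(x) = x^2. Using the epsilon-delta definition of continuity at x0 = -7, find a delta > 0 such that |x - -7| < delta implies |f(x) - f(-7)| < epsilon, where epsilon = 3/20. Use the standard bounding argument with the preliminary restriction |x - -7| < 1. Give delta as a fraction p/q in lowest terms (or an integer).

Factor: |x^2 - (-7)^2| = |x - -7| * |x + -7|.
Impose |x - -7| < 1 first. Then |x + -7| = |(x - -7) + 2*(-7)| <= |x - -7| + 2*|-7| < 1 + 14 = 15.
So |x^2 - (-7)^2| < delta * 15.
We need delta * 15 <= 3/20, i.e. delta <= 3/20/15 = 1/100.
Since 1/100 < 1, this is tighter than 1; take delta = 1/100.
So delta = 1/100 works.

1/100


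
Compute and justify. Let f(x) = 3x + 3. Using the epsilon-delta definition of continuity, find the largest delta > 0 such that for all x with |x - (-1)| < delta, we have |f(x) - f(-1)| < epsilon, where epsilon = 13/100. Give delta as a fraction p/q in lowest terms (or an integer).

We compute f(-1) = 3*(-1) + 3 = 0.
|f(x) - f(-1)| = |3x + 3 - (0)| = |3(x - (-1))| = 3|x - (-1)|.
We need 3|x - (-1)| < 13/100, i.e. |x - (-1)| < 13/100 / 3 = 13/300.
So any delta <= 13/300 works. Conversely, if delta > 13/300, then x = -1 + 13/300 satisfies |x - (-1)| = 13/300 < delta but |f(x) - f(-1)| = 3 * 13/300 = 13/100, which is not < 13/100; so no larger delta works.
Hence the largest such delta is 13/300.

13/300


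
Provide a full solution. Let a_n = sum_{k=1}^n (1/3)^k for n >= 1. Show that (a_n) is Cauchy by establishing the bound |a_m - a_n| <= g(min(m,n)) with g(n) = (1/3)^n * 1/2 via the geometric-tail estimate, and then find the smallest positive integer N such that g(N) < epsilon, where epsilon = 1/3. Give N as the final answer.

For m > n >= 1: |a_m - a_n| = sum_{k=n+1}^m (1/3)^k < sum_{k=n+1}^infinity (1/3)^k = (1/3)^(n+1) / (1 - 1/3) = (1/3)^n * (1/3) * (3/2) = (1/3)^n * 1/2.
So g(n) = (1/3)^n / 2. Since g(n) -> 0, (a_n) is Cauchy.
Now solve g(N) < 1/3: (1/3)^N / 2 < 1/3 <=> 3^N > 1 / (2 * 1/3) = 3/2.
Check powers of 3: 3^0 = 1 <= 3/2, 3^1 = 3 > 3/2.
So the smallest such N is 1. Check: g(1) = 1/(2 * 3) = 1/6 < 1/3.

1


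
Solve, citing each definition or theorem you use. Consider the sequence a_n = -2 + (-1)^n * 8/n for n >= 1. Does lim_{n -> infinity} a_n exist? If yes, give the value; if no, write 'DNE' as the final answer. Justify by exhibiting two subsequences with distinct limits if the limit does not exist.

Examine the behaviour of a_n along subsequences.
Even-n subsequence a_{2k} = -2 + 8/(2k) -> -2. Odd-n subsequence a_{2k+1} = -2 - 8/(2k+1) -> -2. Both tend to -2, which suggests the limit is -2; verify directly.
|a_n - (-2)| = |(-1)^n * 8/n| = 8/n for every n >= 1.
Given epsilon > 0, choose a positive integer N > 8/epsilon. Then for all n >= N, |a_n - (-2)| = 8/n <= 8/N < epsilon.
So by the definition of the limit, lim a_n exists and equals -2.

-2


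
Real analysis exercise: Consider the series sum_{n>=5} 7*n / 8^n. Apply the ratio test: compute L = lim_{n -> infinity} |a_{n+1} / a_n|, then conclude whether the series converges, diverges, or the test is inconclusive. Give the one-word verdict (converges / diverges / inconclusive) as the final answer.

Let a_n denote the general term. Form the ratio a_{n+1}/a_n and simplify:
a_{n+1}/a_n = (n + 1)/(8*n)
Take the limit as n -> infinity: L = 1/8.
Since L = 1/8 < 1, the ratio test implies the series converges.

converges


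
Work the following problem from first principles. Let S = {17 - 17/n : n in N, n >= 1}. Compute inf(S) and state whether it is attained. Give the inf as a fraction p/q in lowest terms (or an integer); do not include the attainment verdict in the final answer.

Analysis:
- Values: 0, 17/2, 34/3, 51/4, ... strictly increasing.
- Minimum is 0 (n=1); inf = 0 (attained).
- 17 - 17/n -> 17 from below; sup = 17, not attained.
Conclusion: inf(S) = 0, attained in S.

0


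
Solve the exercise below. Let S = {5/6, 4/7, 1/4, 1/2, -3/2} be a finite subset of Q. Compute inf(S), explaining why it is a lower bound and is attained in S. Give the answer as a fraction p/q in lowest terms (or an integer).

S is finite, so inf(S) = min(S).
Sorted increasing:
-3/2, 1/4, 1/2, 4/7, 5/6
The extremum is -3/2.
For every x in S, x >= -3/2. And -3/2 is in S, so it is attained.
Therefore inf(S) = -3/2.

-3/2


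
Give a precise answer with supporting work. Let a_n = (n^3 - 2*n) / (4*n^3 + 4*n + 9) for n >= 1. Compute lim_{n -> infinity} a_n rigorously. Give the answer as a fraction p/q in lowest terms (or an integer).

Divide numerator and denominator by n^3, the highest power:
numerator / n^3 = 1 - 2/n^2
denominator / n^3 = 4 + 4/n^2 + 9/n^3
As n -> infinity, all terms of the form c/n^k (k >= 1) tend to 0.
So numerator / n^3 -> 1 and denominator / n^3 -> 4.
Therefore lim a_n = 1/4.

1/4


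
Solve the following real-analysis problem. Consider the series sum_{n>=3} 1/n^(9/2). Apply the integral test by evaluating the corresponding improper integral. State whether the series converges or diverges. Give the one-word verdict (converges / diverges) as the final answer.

Let f(x) = x^(-9/2). Then f is positive, continuous, and decreasing on [3, infinity), so the integral test applies.
Compute the improper integral int_{3}^infinity f(x) dx:
  antiderivative F(x) = -2/(7*x^(7/2)).
  As x -> infinity, F(x) -> 0 (since p = 9/2 > 1).
  So int = F(infinity) - F(3) = 0 - (-2*sqrt(3)/567) = 2*sqrt(3)/567.
  Finite, so by the integral test, the series converges.

converges


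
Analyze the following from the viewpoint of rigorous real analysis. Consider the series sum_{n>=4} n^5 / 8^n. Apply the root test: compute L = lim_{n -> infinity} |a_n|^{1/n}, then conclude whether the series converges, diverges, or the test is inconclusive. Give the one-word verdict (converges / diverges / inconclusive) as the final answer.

Let a_n denote the general term. Form |a_n|^(1/n) and simplify:
|a_n|^(1/n) = n^(5/n)/8
Take the limit as n -> infinity: L = 1/8.
Since L = 1/8 < 1, the root test implies convergence.

converges


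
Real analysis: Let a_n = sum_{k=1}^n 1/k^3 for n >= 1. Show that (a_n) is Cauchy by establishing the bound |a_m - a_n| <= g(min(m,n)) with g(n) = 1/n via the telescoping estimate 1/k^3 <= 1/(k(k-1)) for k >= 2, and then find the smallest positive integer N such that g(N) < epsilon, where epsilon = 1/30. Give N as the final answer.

For m > n >= 1: |a_m - a_n| = sum_{k=n+1}^m 1/k^3.
Use 1/k^3 <= 1/(k(k-1)) = 1/(k-1) - 1/k for k >= 2 (which holds since k^3 >= k^2 >= k(k-1) for k >= 2):
sum_{k=n+1}^m 1/k^3 <= sum_{k=n+1}^m (1/(k-1) - 1/k) = 1/n - 1/m <= 1/n.
By symmetry the same bound holds with n,m swapped, so |a_m - a_n| <= 1/min(m,n) = g(min(m,n)). Since g(n) -> 0, (a_n) is Cauchy.
Now solve g(N) < 1/30: 1/N < 1/30 <=> N > 1/(1/30) = 30.
The smallest integer strictly greater than 30 is N = 31.
Check: g(31) = 1/31 < 1/30; g(30) = 1/30 >= 1/30. So N = 31.

31


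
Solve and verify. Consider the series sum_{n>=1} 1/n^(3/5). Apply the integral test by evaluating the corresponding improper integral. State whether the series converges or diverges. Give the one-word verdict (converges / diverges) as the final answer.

Let f(x) = x^(-3/5). Then f is positive, continuous, and decreasing on [1, infinity), so the integral test applies.
Compute the improper integral int_{1}^infinity f(x) dx:
  antiderivative F(x) = 5*x^(2/5)/2.
  As x -> infinity, F(x) -> infinity (since p = 3/5 < 1).
  So the integral diverges. By the integral test, the series diverges.

diverges


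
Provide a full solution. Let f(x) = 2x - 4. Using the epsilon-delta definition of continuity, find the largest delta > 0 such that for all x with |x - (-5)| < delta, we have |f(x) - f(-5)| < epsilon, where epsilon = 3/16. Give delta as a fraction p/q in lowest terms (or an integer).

We compute f(-5) = 2*(-5) - 4 = -14.
|f(x) - f(-5)| = |2x - 4 - (-14)| = |2(x - (-5))| = 2|x - (-5)|.
We need 2|x - (-5)| < 3/16, i.e. |x - (-5)| < 3/16 / 2 = 3/32.
So any delta <= 3/32 works. Conversely, if delta > 3/32, then x = -5 + 3/32 satisfies |x - (-5)| = 3/32 < delta but |f(x) - f(-5)| = 2 * 3/32 = 3/16, which is not < 3/16; so no larger delta works.
Hence the largest such delta is 3/32.

3/32


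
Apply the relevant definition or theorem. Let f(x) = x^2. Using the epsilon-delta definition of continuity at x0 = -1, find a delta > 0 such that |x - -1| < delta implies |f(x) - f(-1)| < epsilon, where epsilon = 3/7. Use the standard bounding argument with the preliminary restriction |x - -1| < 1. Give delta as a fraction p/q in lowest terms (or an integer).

Factor: |x^2 - (-1)^2| = |x - -1| * |x + -1|.
Impose |x - -1| < 1 first. Then |x + -1| = |(x - -1) + 2*(-1)| <= |x - -1| + 2*|-1| < 1 + 2 = 3.
So |x^2 - (-1)^2| < delta * 3.
We need delta * 3 <= 3/7, i.e. delta <= 3/7/3 = 1/7.
Since 1/7 < 1, this is tighter than 1; take delta = 1/7.
So delta = 1/7 works.

1/7


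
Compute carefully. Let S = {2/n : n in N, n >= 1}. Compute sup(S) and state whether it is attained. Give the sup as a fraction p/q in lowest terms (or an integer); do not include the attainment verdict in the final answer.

Analysis:
- Values: 2, 1, 2/3, 1/2, ... strictly decreasing.
- The maximum is 2 (n=1); sup = 2 (attained).
- The set is bounded below by 0; 2/n -> 0 so 0 is the greatest lower bound.
- 0 is not in the set, so inf = 0 is not attained.
Conclusion: sup(S) = 2, attained in S.

2


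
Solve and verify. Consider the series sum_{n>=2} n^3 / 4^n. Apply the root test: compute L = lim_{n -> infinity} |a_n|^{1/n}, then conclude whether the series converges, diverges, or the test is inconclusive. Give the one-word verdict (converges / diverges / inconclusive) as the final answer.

Let a_n denote the general term. Form |a_n|^(1/n) and simplify:
|a_n|^(1/n) = n^(3/n)/4
Take the limit as n -> infinity: L = 1/4.
Since L = 1/4 < 1, the root test implies convergence.

converges


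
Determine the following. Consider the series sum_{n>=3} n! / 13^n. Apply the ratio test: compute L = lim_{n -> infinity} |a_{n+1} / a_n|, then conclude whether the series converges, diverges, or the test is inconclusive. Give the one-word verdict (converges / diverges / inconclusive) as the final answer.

Let a_n denote the general term. Form the ratio a_{n+1}/a_n and simplify:
a_{n+1}/a_n = n/13 + 1/13
Take the limit as n -> infinity: L = infinity.
Since L = infinity > 1 (or L = infinity), the ratio test implies the series diverges.

diverges


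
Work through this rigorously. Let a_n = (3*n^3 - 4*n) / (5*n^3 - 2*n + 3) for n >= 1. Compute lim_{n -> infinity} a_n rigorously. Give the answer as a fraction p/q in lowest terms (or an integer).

Divide numerator and denominator by n^3, the highest power:
numerator / n^3 = 3 - 4/n^2
denominator / n^3 = 5 - 2/n^2 + 3/n^3
As n -> infinity, all terms of the form c/n^k (k >= 1) tend to 0.
So numerator / n^3 -> 3 and denominator / n^3 -> 5.
Therefore lim a_n = 3/5.

3/5


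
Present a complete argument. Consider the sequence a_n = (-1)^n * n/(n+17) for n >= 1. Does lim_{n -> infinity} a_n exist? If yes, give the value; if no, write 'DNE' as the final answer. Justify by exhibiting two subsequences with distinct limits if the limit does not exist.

Examine the behaviour of a_n along subsequences.
a_{2k} = 2k/(2k+17) -> 1. a_{2k+1} = -(2k+1)/(2k+18) -> -1.
Since these two subsequential limits are 1 and -1, distinct, the full sequence cannot converge (a convergent sequence has all subsequences tending to the same limit). So lim a_n does not exist.

DNE


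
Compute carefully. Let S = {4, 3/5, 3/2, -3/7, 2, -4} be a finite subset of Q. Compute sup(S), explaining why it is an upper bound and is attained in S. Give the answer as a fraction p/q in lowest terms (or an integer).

S is finite, so sup(S) = max(S).
Sorted decreasing:
4, 2, 3/2, 3/5, -3/7, -4
The extremum is 4.
For every x in S, x <= 4. And 4 is in S, so it is attained.
Therefore sup(S) = 4.

4


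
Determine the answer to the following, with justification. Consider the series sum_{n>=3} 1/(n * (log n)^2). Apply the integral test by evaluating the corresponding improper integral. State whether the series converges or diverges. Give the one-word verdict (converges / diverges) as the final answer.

Let f(x) = 1/(x*log(x)^2). Then f is positive, continuous, and decreasing on [3, infinity), so the integral test applies.
Compute the improper integral int_{3}^infinity f(x) dx:
  antiderivative F(x) = -1/log(x).
  F(x) -> 0 as x -> infinity.  int = 0 - F(3) = 1/log(3) < infinity. By the integral test, the series converges.

converges


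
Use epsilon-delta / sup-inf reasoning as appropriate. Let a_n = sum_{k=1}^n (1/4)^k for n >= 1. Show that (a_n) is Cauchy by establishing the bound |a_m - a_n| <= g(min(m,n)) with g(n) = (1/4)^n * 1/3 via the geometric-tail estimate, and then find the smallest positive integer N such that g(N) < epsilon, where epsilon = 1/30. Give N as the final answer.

For m > n >= 1: |a_m - a_n| = sum_{k=n+1}^m (1/4)^k < sum_{k=n+1}^infinity (1/4)^k = (1/4)^(n+1) / (1 - 1/4) = (1/4)^n * (1/4) * (4/3) = (1/4)^n * 1/3.
So g(n) = (1/4)^n / 3. Since g(n) -> 0, (a_n) is Cauchy.
Now solve g(N) < 1/30: (1/4)^N / 3 < 1/30 <=> 4^N > 1 / (3 * 1/30) = 10.
Check powers of 4: 4^1 = 4 <= 10, 4^2 = 16 > 10.
So the smallest such N is 2. Check: g(2) = 1/(3 * 16) = 1/48 < 1/30.

2


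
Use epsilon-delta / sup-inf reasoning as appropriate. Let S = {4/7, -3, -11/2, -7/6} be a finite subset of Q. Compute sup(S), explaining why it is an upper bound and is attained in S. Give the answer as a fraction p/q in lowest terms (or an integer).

S is finite, so sup(S) = max(S).
Sorted decreasing:
4/7, -7/6, -3, -11/2
The extremum is 4/7.
For every x in S, x <= 4/7. And 4/7 is in S, so it is attained.
Therefore sup(S) = 4/7.

4/7


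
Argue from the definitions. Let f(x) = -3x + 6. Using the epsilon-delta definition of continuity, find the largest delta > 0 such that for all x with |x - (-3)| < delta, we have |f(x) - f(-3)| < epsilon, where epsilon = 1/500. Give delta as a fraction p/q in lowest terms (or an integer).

We compute f(-3) = -3*(-3) + 6 = 15.
|f(x) - f(-3)| = |-3x + 6 - (15)| = |-3(x - (-3))| = 3|x - (-3)|.
We need 3|x - (-3)| < 1/500, i.e. |x - (-3)| < 1/500 / 3 = 1/1500.
So any delta <= 1/1500 works. Conversely, if delta > 1/1500, then x = -3 + 1/1500 satisfies |x - (-3)| = 1/1500 < delta but |f(x) - f(-3)| = 3 * 1/1500 = 1/500, which is not < 1/500; so no larger delta works.
Hence the largest such delta is 1/1500.

1/1500


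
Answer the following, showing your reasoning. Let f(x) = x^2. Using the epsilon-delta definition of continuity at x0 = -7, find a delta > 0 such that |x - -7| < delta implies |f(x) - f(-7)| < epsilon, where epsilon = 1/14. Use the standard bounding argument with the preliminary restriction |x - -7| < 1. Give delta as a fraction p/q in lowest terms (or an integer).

Factor: |x^2 - (-7)^2| = |x - -7| * |x + -7|.
Impose |x - -7| < 1 first. Then |x + -7| = |(x - -7) + 2*(-7)| <= |x - -7| + 2*|-7| < 1 + 14 = 15.
So |x^2 - (-7)^2| < delta * 15.
We need delta * 15 <= 1/14, i.e. delta <= 1/14/15 = 1/210.
Since 1/210 < 1, this is tighter than 1; take delta = 1/210.
So delta = 1/210 works.

1/210


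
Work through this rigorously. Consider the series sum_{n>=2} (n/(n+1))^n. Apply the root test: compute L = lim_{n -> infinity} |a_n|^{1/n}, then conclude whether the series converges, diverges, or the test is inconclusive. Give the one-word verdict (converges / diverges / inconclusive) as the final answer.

Let a_n denote the general term. Form |a_n|^(1/n) and simplify:
|a_n|^(1/n) = n/(n + 1)
Take the limit as n -> infinity: L = 1.
Since L = 1, the root test is inconclusive. (In fact a_n = (n/(n+1))^n -> e^(-1) != 0, so the nth-term test shows divergence; but the root test itself gives no conclusion.)

inconclusive


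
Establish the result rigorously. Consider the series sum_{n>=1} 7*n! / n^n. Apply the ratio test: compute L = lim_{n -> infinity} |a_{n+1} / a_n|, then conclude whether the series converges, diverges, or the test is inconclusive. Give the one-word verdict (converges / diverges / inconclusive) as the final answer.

Let a_n denote the general term. Form the ratio a_{n+1}/a_n and simplify:
a_{n+1}/a_n = (n/(n + 1))^n
Take the limit as n -> infinity: L = exp(-1).
Since L = exp(-1) < 1, the ratio test implies the series converges.

converges


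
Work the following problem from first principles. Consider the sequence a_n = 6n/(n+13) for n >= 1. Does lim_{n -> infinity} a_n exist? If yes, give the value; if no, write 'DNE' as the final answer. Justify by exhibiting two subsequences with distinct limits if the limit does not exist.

Examine the behaviour of a_n along subsequences.
Even-n subsequence a_{2k} = 6(2k)/(2k+13) -> 6. Odd-n subsequence a_{2k+1} = 6(2k+1)/(2k+14) -> 6. Both tend to 6, which suggests the limit is 6; verify directly.
|a_n - 6| = |6n - 6(n+13)| / (n+13) = 78/(n+13) < 78/n for every n >= 1.
Given epsilon > 0, choose a positive integer N > 78/epsilon. Then for all n >= N, |a_n - 6| < 78/n <= 78/N < epsilon.
So by the definition of the limit, lim a_n exists and equals 6.

6


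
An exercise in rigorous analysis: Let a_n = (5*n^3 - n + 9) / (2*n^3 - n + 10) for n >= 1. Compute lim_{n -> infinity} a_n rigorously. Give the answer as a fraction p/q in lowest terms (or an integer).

Divide numerator and denominator by n^3, the highest power:
numerator / n^3 = 5 - 1/n^2 + 9/n^3
denominator / n^3 = 2 - 1/n^2 + 10/n^3
As n -> infinity, all terms of the form c/n^k (k >= 1) tend to 0.
So numerator / n^3 -> 5 and denominator / n^3 -> 2.
Therefore lim a_n = 5/2.

5/2


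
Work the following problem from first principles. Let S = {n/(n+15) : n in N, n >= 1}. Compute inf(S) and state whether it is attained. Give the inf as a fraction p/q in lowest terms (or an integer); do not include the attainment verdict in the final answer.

Analysis:
- Values: 1/16, 2/17, 1/6, 4/19, ... strictly increasing.
- Minimum is 1/16 (n=1); inf = 1/16 (attained).
- n/(n+15) = 1 - 15/(n+15) -> 1 from below as n -> infinity, and never equals 1.
- So sup = 1 (not attained).
Conclusion: inf(S) = 1/16, attained in S.

1/16


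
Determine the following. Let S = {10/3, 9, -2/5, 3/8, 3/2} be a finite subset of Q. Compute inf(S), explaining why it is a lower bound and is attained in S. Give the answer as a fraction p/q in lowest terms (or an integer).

S is finite, so inf(S) = min(S).
Sorted increasing:
-2/5, 3/8, 3/2, 10/3, 9
The extremum is -2/5.
For every x in S, x >= -2/5. And -2/5 is in S, so it is attained.
Therefore inf(S) = -2/5.

-2/5


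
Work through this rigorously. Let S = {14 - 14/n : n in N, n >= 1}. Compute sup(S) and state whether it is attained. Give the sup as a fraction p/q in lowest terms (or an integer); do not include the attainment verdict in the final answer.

Analysis:
- Values: 0, 7, 28/3, 21/2, ... strictly increasing.
- Minimum is 0 (n=1); inf = 0 (attained).
- 14 - 14/n -> 14 from below; sup = 14, not attained.
Conclusion: sup(S) = 14, not attained in S.

14


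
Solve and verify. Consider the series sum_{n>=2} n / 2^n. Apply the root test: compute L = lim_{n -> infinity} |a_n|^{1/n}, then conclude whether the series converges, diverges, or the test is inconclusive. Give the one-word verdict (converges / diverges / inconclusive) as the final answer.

Let a_n denote the general term. Form |a_n|^(1/n) and simplify:
|a_n|^(1/n) = n^(1/n)/2
Take the limit as n -> infinity: L = 1/2.
Since L = 1/2 < 1, the root test implies convergence.

converges


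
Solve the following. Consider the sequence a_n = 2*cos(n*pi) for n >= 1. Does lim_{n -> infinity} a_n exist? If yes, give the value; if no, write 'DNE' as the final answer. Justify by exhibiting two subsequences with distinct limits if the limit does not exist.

Examine the behaviour of a_n along subsequences.
cos(n*pi) = (-1)^n, so a_n = 2*(-1)^n. a_{2k} = 2 -> 2. a_{2k+1} = -2 -> -2.
Since these two subsequential limits are 2 and -2, distinct, the full sequence cannot converge (a convergent sequence has all subsequences tending to the same limit). So lim a_n does not exist.

DNE


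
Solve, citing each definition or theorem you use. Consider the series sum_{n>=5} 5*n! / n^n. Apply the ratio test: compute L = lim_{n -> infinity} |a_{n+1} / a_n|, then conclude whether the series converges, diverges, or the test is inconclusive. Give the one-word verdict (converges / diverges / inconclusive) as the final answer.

Let a_n denote the general term. Form the ratio a_{n+1}/a_n and simplify:
a_{n+1}/a_n = (n/(n + 1))^n
Take the limit as n -> infinity: L = exp(-1).
Since L = exp(-1) < 1, the ratio test implies the series converges.

converges


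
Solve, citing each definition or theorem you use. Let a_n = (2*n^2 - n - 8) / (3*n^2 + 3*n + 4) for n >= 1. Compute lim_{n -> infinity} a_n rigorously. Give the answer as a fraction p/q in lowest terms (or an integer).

Divide numerator and denominator by n^2, the highest power:
numerator / n^2 = 2 - 1/n - 8/n^2
denominator / n^2 = 3 + 3/n + 4/n^2
As n -> infinity, all terms of the form c/n^k (k >= 1) tend to 0.
So numerator / n^2 -> 2 and denominator / n^2 -> 3.
Therefore lim a_n = 2/3.

2/3


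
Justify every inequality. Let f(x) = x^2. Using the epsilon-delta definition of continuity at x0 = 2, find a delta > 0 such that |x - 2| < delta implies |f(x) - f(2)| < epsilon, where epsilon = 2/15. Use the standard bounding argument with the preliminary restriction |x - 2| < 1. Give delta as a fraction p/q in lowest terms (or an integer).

Factor: |x^2 - (2)^2| = |x - 2| * |x + 2|.
Impose |x - 2| < 1 first. Then |x + 2| = |(x - 2) + 2*(2)| <= |x - 2| + 2*|2| < 1 + 4 = 5.
So |x^2 - (2)^2| < delta * 5.
We need delta * 5 <= 2/15, i.e. delta <= 2/15/5 = 2/75.
Since 2/75 < 1, this is tighter than 1; take delta = 2/75.
So delta = 2/75 works.

2/75


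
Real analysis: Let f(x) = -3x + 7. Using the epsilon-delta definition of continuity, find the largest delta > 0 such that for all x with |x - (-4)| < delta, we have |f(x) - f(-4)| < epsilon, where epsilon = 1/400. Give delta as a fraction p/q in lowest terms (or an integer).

We compute f(-4) = -3*(-4) + 7 = 19.
|f(x) - f(-4)| = |-3x + 7 - (19)| = |-3(x - (-4))| = 3|x - (-4)|.
We need 3|x - (-4)| < 1/400, i.e. |x - (-4)| < 1/400 / 3 = 1/1200.
So any delta <= 1/1200 works. Conversely, if delta > 1/1200, then x = -4 + 1/1200 satisfies |x - (-4)| = 1/1200 < delta but |f(x) - f(-4)| = 3 * 1/1200 = 1/400, which is not < 1/400; so no larger delta works.
Hence the largest such delta is 1/1200.

1/1200


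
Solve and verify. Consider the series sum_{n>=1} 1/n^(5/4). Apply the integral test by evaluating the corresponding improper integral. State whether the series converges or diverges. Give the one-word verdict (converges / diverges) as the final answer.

Let f(x) = x^(-5/4). Then f is positive, continuous, and decreasing on [1, infinity), so the integral test applies.
Compute the improper integral int_{1}^infinity f(x) dx:
  antiderivative F(x) = -4/x^(1/4).
  As x -> infinity, F(x) -> 0 (since p = 5/4 > 1).
  So int = F(infinity) - F(1) = 0 - (-4) = 4.
  Finite, so by the integral test, the series converges.

converges


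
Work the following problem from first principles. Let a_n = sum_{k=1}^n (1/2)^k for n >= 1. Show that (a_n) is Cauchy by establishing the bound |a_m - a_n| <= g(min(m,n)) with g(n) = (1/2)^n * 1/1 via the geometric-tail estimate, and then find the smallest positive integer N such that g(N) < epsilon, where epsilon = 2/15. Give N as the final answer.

For m > n >= 1: |a_m - a_n| = sum_{k=n+1}^m (1/2)^k < sum_{k=n+1}^infinity (1/2)^k = (1/2)^(n+1) / (1 - 1/2) = (1/2)^n * (1/2) * (2/1) = (1/2)^n * 1/1.
So g(n) = (1/2)^n / 1. Since g(n) -> 0, (a_n) is Cauchy.
Now solve g(N) < 2/15: (1/2)^N / 1 < 2/15 <=> 2^N > 1 / (1 * 2/15) = 15/2.
Check powers of 2: 2^2 = 4 <= 15/2, 2^3 = 8 > 15/2.
So the smallest such N is 3. Check: g(3) = 1/(1 * 8) = 1/8 < 2/15.

3


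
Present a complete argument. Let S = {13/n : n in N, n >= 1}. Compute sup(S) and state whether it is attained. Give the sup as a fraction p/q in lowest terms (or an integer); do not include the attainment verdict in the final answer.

Analysis:
- Values: 13, 13/2, 13/3, 13/4, ... strictly decreasing.
- The maximum is 13 (n=1); sup = 13 (attained).
- The set is bounded below by 0; 13/n -> 0 so 0 is the greatest lower bound.
- 0 is not in the set, so inf = 0 is not attained.
Conclusion: sup(S) = 13, attained in S.

13


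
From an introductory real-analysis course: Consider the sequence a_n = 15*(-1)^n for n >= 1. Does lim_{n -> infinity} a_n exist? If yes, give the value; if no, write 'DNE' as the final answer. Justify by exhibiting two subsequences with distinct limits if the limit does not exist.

Examine the behaviour of a_n along subsequences.
Even-n subsequence a_{2k} = 15 -> 15. Odd-n subsequence a_{2k+1} = -15 -> -15.
Since these two subsequential limits are 15 and -15, distinct, the full sequence cannot converge (a convergent sequence has all subsequences tending to the same limit). So lim a_n does not exist.

DNE


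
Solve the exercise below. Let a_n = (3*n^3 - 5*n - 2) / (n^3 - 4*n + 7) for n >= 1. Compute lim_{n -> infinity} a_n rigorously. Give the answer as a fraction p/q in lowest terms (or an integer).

Divide numerator and denominator by n^3, the highest power:
numerator / n^3 = 3 - 5/n^2 - 2/n^3
denominator / n^3 = 1 - 4/n^2 + 7/n^3
As n -> infinity, all terms of the form c/n^k (k >= 1) tend to 0.
So numerator / n^3 -> 3 and denominator / n^3 -> 1.
Therefore lim a_n = 3.

3


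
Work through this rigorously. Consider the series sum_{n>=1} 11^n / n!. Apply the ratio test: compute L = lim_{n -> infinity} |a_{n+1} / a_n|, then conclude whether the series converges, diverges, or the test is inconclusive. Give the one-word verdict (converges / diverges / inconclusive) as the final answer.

Let a_n denote the general term. Form the ratio a_{n+1}/a_n and simplify:
a_{n+1}/a_n = 11/(n + 1)
Take the limit as n -> infinity: L = 0.
Since L = 0 < 1, the ratio test implies the series converges.

converges


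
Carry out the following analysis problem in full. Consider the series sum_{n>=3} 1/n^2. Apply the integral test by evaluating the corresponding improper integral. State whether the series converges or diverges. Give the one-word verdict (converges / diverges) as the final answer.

Let f(x) = x^(-2). Then f is positive, continuous, and decreasing on [3, infinity), so the integral test applies.
Compute the improper integral int_{3}^infinity f(x) dx:
  antiderivative F(x) = -1/x.
  As x -> infinity, F(x) -> 0 (since p = 2 > 1).
  So int = F(infinity) - F(3) = 0 - (-1/3) = 1/3.
  Finite, so by the integral test, the series converges.

converges


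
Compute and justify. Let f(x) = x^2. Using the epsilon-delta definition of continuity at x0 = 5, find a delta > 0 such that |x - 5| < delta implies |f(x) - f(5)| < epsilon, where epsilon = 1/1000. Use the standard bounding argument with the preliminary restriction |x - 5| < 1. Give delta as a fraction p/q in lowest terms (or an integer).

Factor: |x^2 - (5)^2| = |x - 5| * |x + 5|.
Impose |x - 5| < 1 first. Then |x + 5| = |(x - 5) + 2*(5)| <= |x - 5| + 2*|5| < 1 + 10 = 11.
So |x^2 - (5)^2| < delta * 11.
We need delta * 11 <= 1/1000, i.e. delta <= 1/1000/11 = 1/11000.
Since 1/11000 < 1, this is tighter than 1; take delta = 1/11000.
So delta = 1/11000 works.

1/11000


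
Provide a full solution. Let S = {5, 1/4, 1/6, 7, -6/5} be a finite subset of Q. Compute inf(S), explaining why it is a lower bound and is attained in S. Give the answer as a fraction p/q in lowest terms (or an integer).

S is finite, so inf(S) = min(S).
Sorted increasing:
-6/5, 1/6, 1/4, 5, 7
The extremum is -6/5.
For every x in S, x >= -6/5. And -6/5 is in S, so it is attained.
Therefore inf(S) = -6/5.

-6/5


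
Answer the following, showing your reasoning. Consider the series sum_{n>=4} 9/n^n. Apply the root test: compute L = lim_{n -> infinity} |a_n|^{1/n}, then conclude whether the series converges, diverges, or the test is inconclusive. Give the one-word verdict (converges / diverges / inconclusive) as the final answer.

Let a_n denote the general term. Form |a_n|^(1/n) and simplify:
|a_n|^(1/n) = 3^(2/n)/n
Take the limit as n -> infinity: L = 0.
Since L = 0 < 1, the root test implies convergence.

converges


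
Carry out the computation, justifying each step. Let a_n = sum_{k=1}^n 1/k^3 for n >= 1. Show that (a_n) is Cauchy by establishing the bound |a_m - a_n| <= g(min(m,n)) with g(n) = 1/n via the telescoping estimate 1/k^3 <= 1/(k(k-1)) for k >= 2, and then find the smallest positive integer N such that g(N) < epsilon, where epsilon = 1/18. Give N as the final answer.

For m > n >= 1: |a_m - a_n| = sum_{k=n+1}^m 1/k^3.
Use 1/k^3 <= 1/(k(k-1)) = 1/(k-1) - 1/k for k >= 2 (which holds since k^3 >= k^2 >= k(k-1) for k >= 2):
sum_{k=n+1}^m 1/k^3 <= sum_{k=n+1}^m (1/(k-1) - 1/k) = 1/n - 1/m <= 1/n.
By symmetry the same bound holds with n,m swapped, so |a_m - a_n| <= 1/min(m,n) = g(min(m,n)). Since g(n) -> 0, (a_n) is Cauchy.
Now solve g(N) < 1/18: 1/N < 1/18 <=> N > 1/(1/18) = 18.
The smallest integer strictly greater than 18 is N = 19.
Check: g(19) = 1/19 < 1/18; g(18) = 1/18 >= 1/18. So N = 19.

19


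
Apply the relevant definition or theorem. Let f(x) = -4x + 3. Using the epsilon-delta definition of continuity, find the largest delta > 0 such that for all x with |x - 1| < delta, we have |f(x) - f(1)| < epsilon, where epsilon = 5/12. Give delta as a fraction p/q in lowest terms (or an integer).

We compute f(1) = -4*(1) + 3 = -1.
|f(x) - f(1)| = |-4x + 3 - (-1)| = |-4(x - 1)| = 4|x - 1|.
We need 4|x - 1| < 5/12, i.e. |x - 1| < 5/12 / 4 = 5/48.
So any delta <= 5/48 works. Conversely, if delta > 5/48, then x = 1 + 5/48 satisfies |x - 1| = 5/48 < delta but |f(x) - f(1)| = 4 * 5/48 = 5/12, which is not < 5/12; so no larger delta works.
Hence the largest such delta is 5/48.

5/48


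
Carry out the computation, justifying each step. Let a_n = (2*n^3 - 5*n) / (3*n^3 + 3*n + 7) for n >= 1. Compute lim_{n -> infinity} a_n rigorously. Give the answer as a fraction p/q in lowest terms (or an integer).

Divide numerator and denominator by n^3, the highest power:
numerator / n^3 = 2 - 5/n^2
denominator / n^3 = 3 + 3/n^2 + 7/n^3
As n -> infinity, all terms of the form c/n^k (k >= 1) tend to 0.
So numerator / n^3 -> 2 and denominator / n^3 -> 3.
Therefore lim a_n = 2/3.

2/3


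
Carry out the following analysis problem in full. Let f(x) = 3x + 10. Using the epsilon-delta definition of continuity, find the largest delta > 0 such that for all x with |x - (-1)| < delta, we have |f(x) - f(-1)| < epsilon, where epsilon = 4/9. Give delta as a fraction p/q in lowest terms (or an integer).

We compute f(-1) = 3*(-1) + 10 = 7.
|f(x) - f(-1)| = |3x + 10 - (7)| = |3(x - (-1))| = 3|x - (-1)|.
We need 3|x - (-1)| < 4/9, i.e. |x - (-1)| < 4/9 / 3 = 4/27.
So any delta <= 4/27 works. Conversely, if delta > 4/27, then x = -1 + 4/27 satisfies |x - (-1)| = 4/27 < delta but |f(x) - f(-1)| = 3 * 4/27 = 4/9, which is not < 4/9; so no larger delta works.
Hence the largest such delta is 4/27.

4/27


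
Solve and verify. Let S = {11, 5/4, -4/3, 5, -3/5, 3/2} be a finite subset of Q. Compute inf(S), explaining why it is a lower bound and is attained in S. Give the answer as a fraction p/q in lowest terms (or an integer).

S is finite, so inf(S) = min(S).
Sorted increasing:
-4/3, -3/5, 5/4, 3/2, 5, 11
The extremum is -4/3.
For every x in S, x >= -4/3. And -4/3 is in S, so it is attained.
Therefore inf(S) = -4/3.

-4/3


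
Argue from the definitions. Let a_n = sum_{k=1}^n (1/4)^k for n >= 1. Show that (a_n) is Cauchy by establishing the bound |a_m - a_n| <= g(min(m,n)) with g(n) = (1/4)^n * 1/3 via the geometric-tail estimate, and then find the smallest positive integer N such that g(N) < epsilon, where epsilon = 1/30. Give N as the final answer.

For m > n >= 1: |a_m - a_n| = sum_{k=n+1}^m (1/4)^k < sum_{k=n+1}^infinity (1/4)^k = (1/4)^(n+1) / (1 - 1/4) = (1/4)^n * (1/4) * (4/3) = (1/4)^n * 1/3.
So g(n) = (1/4)^n / 3. Since g(n) -> 0, (a_n) is Cauchy.
Now solve g(N) < 1/30: (1/4)^N / 3 < 1/30 <=> 4^N > 1 / (3 * 1/30) = 10.
Check powers of 4: 4^1 = 4 <= 10, 4^2 = 16 > 10.
So the smallest such N is 2. Check: g(2) = 1/(3 * 16) = 1/48 < 1/30.

2


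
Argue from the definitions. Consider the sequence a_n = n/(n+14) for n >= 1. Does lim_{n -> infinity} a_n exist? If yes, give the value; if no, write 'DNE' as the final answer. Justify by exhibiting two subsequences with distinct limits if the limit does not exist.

Examine the behaviour of a_n along subsequences.
Even-n subsequence a_{2k} = (2k)/(2k+14) -> 1. Odd-n subsequence a_{2k+1} = (2k+1)/(2k+15) -> 1. Both tend to 1, which suggests the limit is 1; verify directly.
|a_n - 1| = |n - (n+14)| / (n+14) = 14/(n+14) < 14/n for every n >= 1.
Given epsilon > 0, choose a positive integer N > 14/epsilon. Then for all n >= N, |a_n - 1| < 14/n <= 14/N < epsilon.
So by the definition of the limit, lim a_n exists and equals 1.

1


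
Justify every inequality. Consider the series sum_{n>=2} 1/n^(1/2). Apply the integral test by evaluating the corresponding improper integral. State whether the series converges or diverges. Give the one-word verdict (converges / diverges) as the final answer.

Let f(x) = 1/sqrt(x). Then f is positive, continuous, and decreasing on [2, infinity), so the integral test applies.
Compute the improper integral int_{2}^infinity f(x) dx:
  antiderivative F(x) = 2*sqrt(x).
  As x -> infinity, F(x) -> infinity (since p = 1/2 < 1).
  So the integral diverges. By the integral test, the series diverges.

diverges


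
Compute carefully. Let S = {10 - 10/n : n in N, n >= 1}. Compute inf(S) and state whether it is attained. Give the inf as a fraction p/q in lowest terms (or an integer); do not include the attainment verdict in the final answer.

Analysis:
- Values: 0, 5, 20/3, 15/2, ... strictly increasing.
- Minimum is 0 (n=1); inf = 0 (attained).
- 10 - 10/n -> 10 from below; sup = 10, not attained.
Conclusion: inf(S) = 0, attained in S.

0


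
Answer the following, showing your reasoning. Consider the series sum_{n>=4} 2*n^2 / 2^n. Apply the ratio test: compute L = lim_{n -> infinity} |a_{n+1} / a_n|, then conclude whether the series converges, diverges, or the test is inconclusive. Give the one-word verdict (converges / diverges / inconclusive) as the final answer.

Let a_n denote the general term. Form the ratio a_{n+1}/a_n and simplify:
a_{n+1}/a_n = (n + 1)^2/(2*n^2)
Take the limit as n -> infinity: L = 1/2.
Since L = 1/2 < 1, the ratio test implies the series converges.

converges


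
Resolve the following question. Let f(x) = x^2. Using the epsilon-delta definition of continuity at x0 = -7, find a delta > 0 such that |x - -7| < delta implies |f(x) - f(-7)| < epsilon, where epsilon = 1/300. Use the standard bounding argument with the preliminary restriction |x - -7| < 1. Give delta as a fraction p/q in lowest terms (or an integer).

Factor: |x^2 - (-7)^2| = |x - -7| * |x + -7|.
Impose |x - -7| < 1 first. Then |x + -7| = |(x - -7) + 2*(-7)| <= |x - -7| + 2*|-7| < 1 + 14 = 15.
So |x^2 - (-7)^2| < delta * 15.
We need delta * 15 <= 1/300, i.e. delta <= 1/300/15 = 1/4500.
Since 1/4500 < 1, this is tighter than 1; take delta = 1/4500.
So delta = 1/4500 works.

1/4500


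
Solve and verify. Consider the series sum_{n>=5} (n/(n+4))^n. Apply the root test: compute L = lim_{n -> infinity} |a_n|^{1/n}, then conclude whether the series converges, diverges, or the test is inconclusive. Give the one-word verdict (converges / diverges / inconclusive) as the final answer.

Let a_n denote the general term. Form |a_n|^(1/n) and simplify:
|a_n|^(1/n) = n/(n + 4)
Take the limit as n -> infinity: L = 1.
Since L = 1, the root test is inconclusive. (In fact a_n = (n/(n+4))^n -> e^(-4) != 0, so the nth-term test shows divergence; but the root test itself gives no conclusion.)

inconclusive


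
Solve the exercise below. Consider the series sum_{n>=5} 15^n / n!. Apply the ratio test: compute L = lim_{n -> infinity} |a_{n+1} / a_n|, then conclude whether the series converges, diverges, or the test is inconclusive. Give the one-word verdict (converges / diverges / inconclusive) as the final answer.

Let a_n denote the general term. Form the ratio a_{n+1}/a_n and simplify:
a_{n+1}/a_n = 15/(n + 1)
Take the limit as n -> infinity: L = 0.
Since L = 0 < 1, the ratio test implies the series converges.

converges


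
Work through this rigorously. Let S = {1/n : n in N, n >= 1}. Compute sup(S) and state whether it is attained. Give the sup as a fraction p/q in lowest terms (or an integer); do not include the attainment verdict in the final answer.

Analysis:
- Values: 1, 1/2, 1/3, 1/4, ... strictly decreasing.
- The maximum is 1 (n=1); sup = 1 (attained).
- The set is bounded below by 0; 1/n -> 0 so 0 is the greatest lower bound.
- 0 is not in the set, so inf = 0 is not attained.
Conclusion: sup(S) = 1, attained in S.

1


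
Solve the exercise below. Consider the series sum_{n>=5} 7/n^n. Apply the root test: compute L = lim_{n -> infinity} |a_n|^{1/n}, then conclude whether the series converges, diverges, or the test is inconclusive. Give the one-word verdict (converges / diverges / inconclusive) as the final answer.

Let a_n denote the general term. Form |a_n|^(1/n) and simplify:
|a_n|^(1/n) = 7^(1/n)/n
Take the limit as n -> infinity: L = 0.
Since L = 0 < 1, the root test implies convergence.

converges


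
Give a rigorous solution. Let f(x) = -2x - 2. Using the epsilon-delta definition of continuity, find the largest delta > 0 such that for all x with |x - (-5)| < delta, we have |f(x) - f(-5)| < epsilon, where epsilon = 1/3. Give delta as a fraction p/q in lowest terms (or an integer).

We compute f(-5) = -2*(-5) - 2 = 8.
|f(x) - f(-5)| = |-2x - 2 - (8)| = |-2(x - (-5))| = 2|x - (-5)|.
We need 2|x - (-5)| < 1/3, i.e. |x - (-5)| < 1/3 / 2 = 1/6.
So any delta <= 1/6 works. Conversely, if delta > 1/6, then x = -5 + 1/6 satisfies |x - (-5)| = 1/6 < delta but |f(x) - f(-5)| = 2 * 1/6 = 1/3, which is not < 1/3; so no larger delta works.
Hence the largest such delta is 1/6.

1/6


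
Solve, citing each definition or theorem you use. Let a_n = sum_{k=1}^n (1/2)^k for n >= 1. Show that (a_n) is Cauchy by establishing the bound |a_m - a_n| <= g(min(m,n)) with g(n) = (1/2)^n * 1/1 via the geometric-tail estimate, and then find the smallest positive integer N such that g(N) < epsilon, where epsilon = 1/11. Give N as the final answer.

For m > n >= 1: |a_m - a_n| = sum_{k=n+1}^m (1/2)^k < sum_{k=n+1}^infinity (1/2)^k = (1/2)^(n+1) / (1 - 1/2) = (1/2)^n * (1/2) * (2/1) = (1/2)^n * 1/1.
So g(n) = (1/2)^n / 1. Since g(n) -> 0, (a_n) is Cauchy.
Now solve g(N) < 1/11: (1/2)^N / 1 < 1/11 <=> 2^N > 1 / (1 * 1/11) = 11.
Check powers of 2: 2^3 = 8 <= 11, 2^4 = 16 > 11.
So the smallest such N is 4. Check: g(4) = 1/(1 * 16) = 1/16 < 1/11.

4


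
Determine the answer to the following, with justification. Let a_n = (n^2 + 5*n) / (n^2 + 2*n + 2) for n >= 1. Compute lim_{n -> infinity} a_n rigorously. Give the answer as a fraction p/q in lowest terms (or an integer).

Divide numerator and denominator by n^2, the highest power:
numerator / n^2 = 1 + 5/n
denominator / n^2 = 1 + 2/n + 2/n^2
As n -> infinity, all terms of the form c/n^k (k >= 1) tend to 0.
So numerator / n^2 -> 1 and denominator / n^2 -> 1.
Therefore lim a_n = 1.

1


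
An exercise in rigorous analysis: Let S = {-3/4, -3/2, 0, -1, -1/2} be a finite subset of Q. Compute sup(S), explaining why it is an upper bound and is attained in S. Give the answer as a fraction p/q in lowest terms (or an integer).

S is finite, so sup(S) = max(S).
Sorted decreasing:
0, -1/2, -3/4, -1, -3/2
The extremum is 0.
For every x in S, x <= 0. And 0 is in S, so it is attained.
Therefore sup(S) = 0.

0
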